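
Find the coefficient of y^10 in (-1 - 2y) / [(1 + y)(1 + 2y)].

-1

The denominator gives the recurrence a_n = −3a_(n−1) − 2a_(n−2) for n ≥ 3; the numerator fixes a_0 = -1, a_1 = 1, a_2 = -1.
Iterating: -1, 1, -1, 1, -1, 1, -1, 1, -1, 1, -1, so a_10 = -1.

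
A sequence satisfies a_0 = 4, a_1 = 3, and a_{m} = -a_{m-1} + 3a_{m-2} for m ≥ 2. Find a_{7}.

The ordinary generating function has denominator 1 + z - 3z^2.
Iterating the recurrence: a_0,…,a_{7} = 4, 3, 9, 0, 27, -27, 108, -189.

-189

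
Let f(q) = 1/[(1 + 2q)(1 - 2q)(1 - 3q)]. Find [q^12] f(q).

953317

Partial fractions give a closed form: a_n = (1/5)·(-2)^n + (-1)·2^n + (9/5)·3^n.
At n = 12: a_12 = 953317.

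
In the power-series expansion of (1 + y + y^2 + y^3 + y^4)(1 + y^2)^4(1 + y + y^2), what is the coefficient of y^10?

(1 + y + y^2 + y^3 + y^4) has coefficients 1,1,1,1,1 for degrees 0…4.
(1 + y^2)^4 has coefficients 1,0,4,0,6,0,4,0,1,0,0 for degrees 0…10.
Finally multiplying by (1 + y + y^2), the product of all factors after the first has coefficients 1,1,5,4,10,6,10,4,5,1,1 for degrees 0…10.
[y^10] = 1·1 + 1·1 + 1·5 + 1·4 + 1·10 = 21.

21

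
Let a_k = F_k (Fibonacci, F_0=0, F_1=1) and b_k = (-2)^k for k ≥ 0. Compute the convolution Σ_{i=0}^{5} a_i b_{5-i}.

The convolution is the x^5 coefficient of A(x)B(x).
Σ = 0·(-32) + 1·16 + 1·(-8) + 2·4 + 3·(-2) + 5·1 = 15.

15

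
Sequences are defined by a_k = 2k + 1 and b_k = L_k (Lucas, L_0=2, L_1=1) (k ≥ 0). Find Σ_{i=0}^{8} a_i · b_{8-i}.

496

This is [x^8] in the product of the two ordinary generating functions.
Σ = 1·47 + 3·29 + 5·18 + 7·11 + 9·7 + 11·4 + 13·3 + 15·1 + 17·2 = 496.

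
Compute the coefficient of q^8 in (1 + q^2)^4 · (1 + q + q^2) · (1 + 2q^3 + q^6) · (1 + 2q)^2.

198

(1 + q^2)^4 has coefficients 1,0,4,0,6,0,4,0,1 for degrees 0…8.
(1 + q + q^2) has coefficients 1,1,1,0,0,0,0,0,0 for degrees 0…8.
Multiplying by (1 + 2q^3 + q^6) gives running coefficients 1,1,1,2,2,2,1,1,1 for degrees 0…8.
Finally multiplying by (1 + 2q)^2, the product of all factors after the first has coefficients 1,5,9,10,14,18,17,13,9 for degrees 0…8.
[q^8] = 1·9 + 4·17 + 6·14 + 4·9 + 1·1 = 198.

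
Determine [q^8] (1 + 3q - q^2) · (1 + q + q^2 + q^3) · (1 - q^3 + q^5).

4

(1 + 3q - q^2) has coefficients 1,3,-1 for degrees 0…2.
(1 + q + q^2 + q^3) has coefficients 1,1,1,1,0,0,0,0,0 for degrees 0…8.
Finally multiplying by (1 - q^3 + q^5), the product of all factors after the first has coefficients 1,1,1,0,-1,0,0,1,1 for degrees 0…8.
[q^8] = 1·1 + 3·1 − 1·0 = 4.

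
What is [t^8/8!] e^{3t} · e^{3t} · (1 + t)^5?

77469696

The EGF product rule gives c_8 = Σ_{k_1+k_2+k_3=8} C(8; k_1,k_2,k_3) · ∏ g_i(k_i), where e^{3t} gives (3)^k; e^{3t} gives (3)^k; (1+t)^5 gives the falling factorial (5)_k.
g_1(k) for k = 0…8: 1, 3, 9, 27, 81, 243, 729, 2187, 6561.
g_2(k) for k = 0…8: 1, 3, 9, 27, 81, 243, 729, 2187, 6561.
g_3(k) for k = 0…8: 1, 5, 20, 60, 120, 120, 0, 0, 0.
First combine the last two factors: h(k) = Σ_j C(k,j)·g_2(j)·g_3(k−j) for k = 0…8: 1, 8, 59, 402, 2541, 14988, 83079, 435942, 2180601.
c_8 = Σ_k C(8,k)·g_1(k)·h(8−k) = 1·1·2180601 + 8·3·435942 + 28·9·83079 + 56·27·14988 + 70·81·2541 + 56·243·402 + 28·729·59 + 8·2187·8 + 1·6561·1 = 2180601 + 10462608 + 20935908 + 22661856 + 14407470 + 5470416 + 1204308 + 139968 + 6561 = 77469696.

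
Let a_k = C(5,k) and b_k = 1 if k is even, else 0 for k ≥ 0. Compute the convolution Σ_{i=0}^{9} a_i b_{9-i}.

This is [x^9] in the product of the two ordinary generating functions.
Σ = 1·0 + 5·1 + 10·0 + 10·1 + 5·0 + 1·1 + 0·0 + 0·1 + 0·0 + 0·1 = 16.

16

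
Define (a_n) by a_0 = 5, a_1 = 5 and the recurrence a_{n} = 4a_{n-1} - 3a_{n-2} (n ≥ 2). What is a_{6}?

5

The ordinary generating function has denominator 1 - 4y + 3y^2.
Iterating the recurrence: a_0,…,a_{6} = 5, 5, 5, 5, 5, 5, 5.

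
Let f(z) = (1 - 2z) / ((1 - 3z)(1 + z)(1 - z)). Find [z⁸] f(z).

2461

The denominator gives the recurrence a_n = 3a_(n−1) + a_(n−2) − 3a_(n−3) for n ≥ 3; the numerator fixes a_0 = 1, a_1 = 1, a_2 = 4.
Iterating: 1, 1, 4, 10, 31, 91, 274, 820, 2461, so a_8 = 2461.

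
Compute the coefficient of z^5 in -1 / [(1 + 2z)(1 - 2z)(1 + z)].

21

Partial fractions give a closed form: a_n = (-1)·(-2)^n + (-1/3)·2^n + (1/3)·(-1)^n.
At n = 5: a_5 = 21.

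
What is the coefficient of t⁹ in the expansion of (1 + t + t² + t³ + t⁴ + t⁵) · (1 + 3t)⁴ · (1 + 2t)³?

(1 + t + t² + t³ + t⁴ + t⁵) has coefficients 1,1,1,1,1,1 for degrees 0…5.
(1 + 3t)⁴ has coefficients 1,12,54,108,81,0,0,0,0,0 for degrees 0…9.
Finally multiplying by (1 + 2t)³, the product of all factors after the first has coefficients 1,18,138,584,1473,2214,1836,648,0,0 for degrees 0…9.
[t⁹] = 1·0 + 1·0 + 1·648 + 1·1836 + 1·2214 + 1·1473 = 6171.

6171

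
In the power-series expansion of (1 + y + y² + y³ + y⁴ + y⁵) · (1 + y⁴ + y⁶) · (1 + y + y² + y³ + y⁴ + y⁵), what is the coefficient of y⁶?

(1 + y + y² + y³ + y⁴ + y⁵) has coefficients 1,1,1,1,1,1 for degrees 0…5.
(1 + y⁴ + y⁶) has coefficients 1,0,0,0,1,0,1 for degrees 0…6.
Finally multiplying by (1 + y + y² + y³ + y⁴ + y⁵), the product of all factors after the first has coefficients 1,1,1,1,2,2,2 for degrees 0…6.
[y⁶] = 1·2 + 1·2 + 1·2 + 1·1 + 1·1 + 1·1 = 9.

9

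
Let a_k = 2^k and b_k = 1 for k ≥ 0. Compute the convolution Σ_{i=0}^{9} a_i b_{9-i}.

This is [x^9] in the product of the two ordinary generating functions.
Σ = 1·1 + 2·1 + 4·1 + 8·1 + 16·1 + 32·1 + 64·1 + 128·1 + 256·1 + 512·1 = 1023.

1023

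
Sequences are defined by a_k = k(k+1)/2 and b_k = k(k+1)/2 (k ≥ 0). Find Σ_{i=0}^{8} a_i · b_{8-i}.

462

The convolution is the x^8 coefficient of A(x)B(x).
Σ = 0·36 + 1·28 + 3·21 + 6·15 + 10·10 + 15·6 + 21·3 + 28·1 + 36·0 = 462.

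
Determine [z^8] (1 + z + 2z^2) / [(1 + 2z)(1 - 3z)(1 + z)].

4797

Partial fractions give a closed form: a_n = (4/5)·(-2)^n + (7/10)·3^n + (-1/2)·(-1)^n.
At n = 8: a_8 = 4797.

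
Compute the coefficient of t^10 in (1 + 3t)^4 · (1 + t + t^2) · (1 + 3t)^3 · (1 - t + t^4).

(1 + 3t)^4 has coefficients 1,12,54,108,81 for degrees 0…4.
(1 + t + t^2) has coefficients 1,1,1,0,0,0,0,0,0,0,0 for degrees 0…10.
Multiplying by (1 + 3t)^3 gives running coefficients 1,10,37,63,54,27,0,0,0,0,0 for degrees 0…10.
Finally multiplying by (1 - t + t^4), the product of all factors after the first has coefficients 1,9,27,26,-8,-17,10,63,54,27,0 for degrees 0…10.
[t^10] = 1·0 + 12·27 + 54·54 + 108·63 + 81·10 = 10854.

10854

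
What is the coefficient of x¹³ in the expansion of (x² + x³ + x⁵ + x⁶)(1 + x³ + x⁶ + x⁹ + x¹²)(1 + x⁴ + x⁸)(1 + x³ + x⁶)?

(x² + x³ + x⁵ + x⁶) has coefficients 0,0,1,1,0,1,1 for degrees 0…6.
(1 + x³ + x⁶ + x⁹ + x¹²) has coefficients 1,0,0,1,0,0,1,0,0,1,0,0,1,0 for degrees 0…13.
Multiplying by (1 + x⁴ + x⁸) gives running coefficients 1,0,0,1,1,0,1,1,1,1,1,1,1,1 for degrees 0…13.
Finally multiplying by (1 + x³ + x⁶), the product of all factors after the first has coefficients 1,0,0,2,1,0,3,2,1,3,3,2,3,3 for degrees 0…13.
[x¹³] = 1·2 + 1·3 + 1·1 + 1·2 = 8.

8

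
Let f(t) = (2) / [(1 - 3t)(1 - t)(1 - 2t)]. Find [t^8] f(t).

57002

Partial fractions give a closed form: a_n = (9)·3^n + (1)·1^n + (-8)·2^n.
At n = 8: a_8 = 57002.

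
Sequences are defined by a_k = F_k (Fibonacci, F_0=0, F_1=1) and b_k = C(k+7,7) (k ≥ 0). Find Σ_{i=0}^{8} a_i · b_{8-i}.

The convolution is the t^8 coefficient of A(t)B(t).
Σ = 0·6435 + 1·3432 + 1·1716 + 2·792 + 3·330 + 5·120 + 8·36 + 13·8 + 21·1 = 8735.

8735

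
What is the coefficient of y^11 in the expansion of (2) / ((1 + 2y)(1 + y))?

Partial fractions give a closed form: a_n = (4)·(-2)^n + (-2)·(-1)^n.
At n = 11: a_11 = -8190.

-8190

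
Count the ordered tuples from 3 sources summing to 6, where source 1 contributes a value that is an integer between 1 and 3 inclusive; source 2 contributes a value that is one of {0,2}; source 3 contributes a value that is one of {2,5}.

The generating function for the choices is (y + y^2 + y^3)·(1 + y^2)·(y^2 + y^5); the count is [y^6].
(y + y^2 + y^3) has coefficients 0,1,1,1 for degrees 0…3.
(1 + y^2) has coefficients 1,0,1,0,0,0,0 for degrees 0…6.
Finally multiplying by (y^2 + y^5), the product of all factors after the first has coefficients 0,0,1,0,1,1,0 for degrees 0…6.
[y^6] = 1·1 + 1·1 + 1·0 = 2.

2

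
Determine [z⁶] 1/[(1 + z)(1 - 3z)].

547

Partial fractions give a closed form: a_n = (1/4)·(-1)^n + (3/4)·3^n.
At n = 6: a_6 = 547.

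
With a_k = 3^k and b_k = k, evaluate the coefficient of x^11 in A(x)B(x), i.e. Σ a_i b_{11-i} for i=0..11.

Write out a_i and b_{11-i} for i = 0,…,11 and sum the products.
Σ = 1·11 + 3·10 + 9·9 + 27·8 + 81·7 + 243·6 + 729·5 + 2187·4 + 6561·3 + 19683·2 + 59049·1 + 177147·0 = 132854.

132854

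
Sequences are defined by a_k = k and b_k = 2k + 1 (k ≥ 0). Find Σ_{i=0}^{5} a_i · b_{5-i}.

55

The convolution is the x^5 coefficient of A(x)B(x).
Σ = 0·11 + 1·9 + 2·7 + 3·5 + 4·3 + 5·1 = 55.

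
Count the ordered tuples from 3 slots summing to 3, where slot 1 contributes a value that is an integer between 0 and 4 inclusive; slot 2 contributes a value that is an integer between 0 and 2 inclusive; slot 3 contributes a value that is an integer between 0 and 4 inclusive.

The generating function for the choices is (1 + z + z² + z³ + z⁴)·(1 + z + z²)·(1 + z + z² + z³ + z⁴); the count is [z³].
(1 + z + z² + z³ + z⁴) has coefficients 1,1,1,1 for degrees 0…3.
(1 + z + z²) has coefficients 1,1,1,0 for degrees 0…3.
Finally multiplying by (1 + z + z² + z³ + z⁴), the product of all factors after the first has coefficients 1,2,3,3 for degrees 0…3.
[z³] = 1·3 + 1·3 + 1·2 + 1·1 = 9.

9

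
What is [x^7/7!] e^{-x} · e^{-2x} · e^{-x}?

-16384

The EGF product rule gives c_7 = Σ_{k_1+k_2+k_3=7} C(7; k_1,k_2,k_3) · ∏ g_i(k_i), where e^{-x} gives (-1)^k; e^{-2x} gives (-2)^k; e^{-x} gives (-1)^k.
g_1(k) for k = 0…7: 1, -1, 1, -1, 1, -1, 1, -1.
g_2(k) for k = 0…7: 1, -2, 4, -8, 16, -32, 64, -128.
g_3(k) for k = 0…7: 1, -1, 1, -1, 1, -1, 1, -1.
First combine the last two factors: h(k) = Σ_j C(k,j)·g_2(j)·g_3(k−j) for k = 0…7: 1, -3, 9, -27, 81, -243, 729, -2187.
c_7 = Σ_k C(7,k)·g_1(k)·h(7−k) = 1·1·(-2187) + 7·(-1)·729 + 21·1·(-243) + 35·(-1)·81 + 35·1·(-27) + 21·(-1)·9 + 7·1·(-3) + 1·(-1)·1 = −2187 − 5103 − 5103 − 2835 − 945 − 189 − 21 − 1 = -16384.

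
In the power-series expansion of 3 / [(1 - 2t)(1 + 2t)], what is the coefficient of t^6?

192

The denominator gives the recurrence a_n = 4a_(n−2) for n ≥ 2; the numerator fixes a_0 = 3, a_1 = 0.
Iterating: 3, 0, 12, 0, 48, 0, 192, so a_6 = 192.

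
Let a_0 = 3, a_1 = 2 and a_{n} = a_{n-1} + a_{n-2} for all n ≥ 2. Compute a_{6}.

The ordinary generating function has denominator 1 - q - q^2.
Iterating the recurrence: a_0,…,a_{6} = 3, 2, 5, 7, 12, 19, 31.

31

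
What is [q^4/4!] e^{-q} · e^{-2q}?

The EGF product rule gives c_4 = Σ_{k_1+k_2=4} C(4; k_1,k_2) · ∏ g_i(k_i), where e^{-q} gives (-1)^k; e^{-2q} gives (-2)^k.
g_1(k) for k = 0…4: 1, -1, 1, -1, 1.
g_2(k) for k = 0…4: 1, -2, 4, -8, 16.
c_4 = Σ_k C(4,k)·g_1(k)·g_2(4−k) = 1·1·16 + 4·(-1)·(-8) + 6·1·4 + 4·(-1)·(-2) + 1·1·1 = 16 + 32 + 24 + 8 + 1 = 81.

81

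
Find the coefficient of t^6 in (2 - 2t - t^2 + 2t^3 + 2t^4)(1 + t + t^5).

-2

(2 - 2t - t^2 + 2t^3 + 2t^4) has coefficients 2,-2,-1,2,2 for degrees 0…4.
(1 + t + t^5) has coefficients 1,1,0,0,0,1,0 for degrees 0…6.
[t^6] = 2·0 − 2·1 − 1·0 + 2·0 + 2·0 = -2.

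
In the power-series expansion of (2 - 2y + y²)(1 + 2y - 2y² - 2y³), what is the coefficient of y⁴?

(2 - 2y + y²) has coefficients 2,-2,1 for degrees 0…2.
(1 + 2y - 2y² - 2y³) has coefficients 1,2,-2,-2,0 for degrees 0…4.
[y⁴] = 2·0 − 2·(-2) + 1·(-2) = 2.

2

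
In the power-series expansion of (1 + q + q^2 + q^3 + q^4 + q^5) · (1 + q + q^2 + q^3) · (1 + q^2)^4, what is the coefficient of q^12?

22

(1 + q + q^2 + q^3 + q^4 + q^5) has coefficients 1,1,1,1,1,1 for degrees 0…5.
(1 + q + q^2 + q^3) has coefficients 1,1,1,1,0,0,0,0,0,0,0,0,0 for degrees 0…12.
Finally multiplying by (1 + q^2)^4, the product of all factors after the first has coefficients 1,1,5,5,10,10,10,10,5,5,1,1,0 for degrees 0…12.
[q^12] = 1·0 + 1·1 + 1·1 + 1·5 + 1·5 + 1·10 = 22.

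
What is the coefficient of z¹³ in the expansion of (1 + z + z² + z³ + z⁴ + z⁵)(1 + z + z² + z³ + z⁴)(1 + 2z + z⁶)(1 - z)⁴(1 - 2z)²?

(1 + z + z² + z³ + z⁴ + z⁵) has coefficients 1,1,1,1,1,1 for degrees 0…5.
(1 + z + z² + z³ + z⁴) has coefficients 1,1,1,1,1,0,0,0,0,0,0,0,0,0 for degrees 0…13.
Multiplying by (1 + 2z + z⁶) gives running coefficients 1,3,3,3,3,2,1,1,1,1,1,0,0,0 for degrees 0…13.
Multiplying by (1 - z)⁴ gives running coefficients 1,-1,-3,5,-2,-1,2,0,-2,1,0,-1,3,-3 for degrees 0…13.
Finally multiplying by (1 - 2z)², the product of all factors after the first has coefficients 1,-5,5,13,-34,27,-2,-12,6,9,-12,3,7,-19 for degrees 0…13.
[z¹³] = 1·(-19) + 1·7 + 1·3 + 1·(-12) + 1·9 + 1·6 = -6.

-6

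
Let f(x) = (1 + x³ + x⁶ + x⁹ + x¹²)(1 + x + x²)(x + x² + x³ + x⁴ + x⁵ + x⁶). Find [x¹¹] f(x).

6

(1 + x³ + x⁶ + x⁹ + x¹²) has coefficients 1,0,0,1,0,0,1,0,0,1,0,0 for degrees 0…11.
(1 + x + x²) has coefficients 1,1,1,0,0,0,0,0,0,0,0,0 for degrees 0…11.
Finally multiplying by (x + x² + x³ + x⁴ + x⁵ + x⁶), the product of all factors after the first has coefficients 0,1,2,3,3,3,3,2,1,0,0,0 for degrees 0…11.
[x¹¹] = 1·0 + 1·1 + 1·3 + 1·2 = 6.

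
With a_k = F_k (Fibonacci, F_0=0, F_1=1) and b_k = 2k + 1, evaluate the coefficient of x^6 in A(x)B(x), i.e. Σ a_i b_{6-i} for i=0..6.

72

The convolution is the x^6 coefficient of A(x)B(x).
Σ = 0·13 + 1·11 + 1·9 + 2·7 + 3·5 + 5·3 + 8·1 = 72.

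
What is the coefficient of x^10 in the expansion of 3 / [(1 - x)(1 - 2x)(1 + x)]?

Partial fractions give a closed form: a_n = (-3/2)·1^n + (4)·2^n + (1/2)·(-1)^n.
At n = 10: a_10 = 4095.

4095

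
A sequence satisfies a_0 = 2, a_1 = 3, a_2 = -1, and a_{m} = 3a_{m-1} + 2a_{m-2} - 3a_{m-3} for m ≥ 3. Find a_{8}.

The ordinary generating function has denominator 1 - 3x - 2x^2 + 3x^3.
Iterating the recurrence: a_0,…,a_{8} = 2, 3, -1, -3, -20, -63, -220, -726, -2429.

-2429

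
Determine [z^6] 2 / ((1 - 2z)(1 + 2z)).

128

Partial fractions give a closed form: a_n = (1)·2^n + (1)·(-2)^n.
At n = 6: a_6 = 128.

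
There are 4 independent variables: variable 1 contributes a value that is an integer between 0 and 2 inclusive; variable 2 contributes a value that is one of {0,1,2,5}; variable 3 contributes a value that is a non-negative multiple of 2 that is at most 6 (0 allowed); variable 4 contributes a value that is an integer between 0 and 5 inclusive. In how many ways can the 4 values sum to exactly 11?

The generating function for the choices is (1 + z + z²)·(1 + z + z² + z⁵)·(1 + z² + z⁴ + z⁶)·(1 + z + z² + z³ + z⁴ + z⁵); the count is [z¹¹].
(1 + z + z²) has coefficients 1,1,1 for degrees 0…2.
(1 + z + z² + z⁵) has coefficients 1,1,1,0,0,1,0,0,0,0,0,0 for degrees 0…11.
Multiplying by (1 + z² + z⁴ + z⁶) gives running coefficients 1,1,2,1,2,2,2,2,1,1,0,1 for degrees 0…11.
Finally multiplying by (1 + z + z² + z³ + z⁴ + z⁵), the product of all factors after the first has coefficients 1,2,4,5,7,9,10,11,10,10,8,7 for degrees 0…11.
[z¹¹] = 1·7 + 1·8 + 1·10 = 25.

25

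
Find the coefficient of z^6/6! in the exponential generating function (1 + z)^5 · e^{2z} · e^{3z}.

The EGF product rule gives c_6 = Σ_{k_1+k_2+k_3=6} C(6; k_1,k_2,k_3) · ∏ g_i(k_i), where (1+z)^5 gives the falling factorial (5)_k; e^{2z} gives (2)^k; e^{3z} gives (3)^k.
g_1(k) for k = 0…6: 1, 5, 20, 60, 120, 120, 0.
g_2(k) for k = 0…6: 1, 2, 4, 8, 16, 32, 64.
g_3(k) for k = 0…6: 1, 3, 9, 27, 81, 243, 729.
First combine the last two factors: h(k) = Σ_j C(k,j)·g_2(j)·g_3(k−j) for k = 0…6: 1, 5, 25, 125, 625, 3125, 15625.
c_6 = Σ_k C(6,k)·g_1(k)·h(6−k) = 1·1·15625 + 6·5·3125 + 15·20·625 + 20·60·125 + 15·120·25 + 6·120·5 = 15625 + 93750 + 187500 + 150000 + 45000 + 3600 = 495475.

495475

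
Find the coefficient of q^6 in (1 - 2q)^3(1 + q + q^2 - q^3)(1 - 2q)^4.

(1 - 2q)^3 has coefficients 1,-6,12,-8 for degrees 0…3.
(1 + q + q^2 - q^3) has coefficients 1,1,1,-1,0,0,0 for degrees 0…6.
Finally multiplying by (1 - 2q)^4, the product of all factors after the first has coefficients 1,-7,17,-17,16,-40,48 for degrees 0…6.
[q^6] = 1·48 − 6·(-40) + 12·16 − 8·(-17) = 616.

616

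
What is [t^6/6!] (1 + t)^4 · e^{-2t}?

-224

The EGF product rule gives c_6 = Σ_{k_1+k_2=6} C(6; k_1,k_2) · ∏ g_i(k_i), where (1+t)^4 gives the falling factorial (4)_k; e^{-2t} gives (-2)^k.
g_1(k) for k = 0…6: 1, 4, 12, 24, 24, 0, 0.
g_2(k) for k = 0…6: 1, -2, 4, -8, 16, -32, 64.
c_6 = Σ_k C(6,k)·g_1(k)·g_2(6−k) = 1·1·64 + 6·4·(-32) + 15·12·16 + 20·24·(-8) + 15·24·4 = 64 − 768 + 2880 − 3840 + 1440 = -224.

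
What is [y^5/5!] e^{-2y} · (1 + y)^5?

The EGF product rule gives c_5 = Σ_{k_1+k_2=5} C(5; k_1,k_2) · ∏ g_i(k_i), where e^{-2y} gives (-2)^k; (1+y)^5 gives the falling factorial (5)_k.
g_1(k) for k = 0…5: 1, -2, 4, -8, 16, -32.
g_2(k) for k = 0…5: 1, 5, 20, 60, 120, 120.
c_5 = Σ_k C(5,k)·g_1(k)·g_2(5−k) = 1·1·120 + 5·(-2)·120 + 10·4·60 + 10·(-8)·20 + 5·16·5 + 1·(-32)·1 = 120 − 1200 + 2400 − 1600 + 400 − 32 = 88.

88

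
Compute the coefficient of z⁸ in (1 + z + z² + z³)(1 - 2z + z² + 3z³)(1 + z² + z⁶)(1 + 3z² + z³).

28

(1 + z + z² + z³) has coefficients 1,1,1,1 for degrees 0…3.
(1 - 2z + z² + 3z³) has coefficients 1,-2,1,3,0,0,0,0,0 for degrees 0…8.
Multiplying by (1 + z² + z⁶) gives running coefficients 1,-2,2,1,1,3,1,-2,1 for degrees 0…8.
Finally multiplying by (1 + 3z² + z³), the product of all factors after the first has coefficients 1,-2,5,-4,5,8,5,8,7 for degrees 0…8.
[z⁸] = 1·7 + 1·8 + 1·5 + 1·8 = 28.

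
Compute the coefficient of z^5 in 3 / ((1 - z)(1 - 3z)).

Partial fractions give a closed form: a_n = (-3/2)·1^n + (9/2)·3^n.
At n = 5: a_5 = 1092.

1092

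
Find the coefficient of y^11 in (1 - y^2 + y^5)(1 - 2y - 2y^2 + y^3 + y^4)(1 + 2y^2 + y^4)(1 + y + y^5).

(1 - y^2 + y^5) has coefficients 1,0,-1,0,0,1 for degrees 0…5.
(1 - 2y - 2y^2 + y^3 + y^4) has coefficients 1,-2,-2,1,1,0,0,0,0,0,0,0 for degrees 0…11.
Multiplying by (1 + 2y^2 + y^4) gives running coefficients 1,-2,0,-3,-2,0,0,1,1,0,0,0 for degrees 0…11.
Finally multiplying by (1 + y + y^5), the product of all factors after the first has coefficients 1,-1,-2,-3,-5,-1,-2,1,-1,-1,0,0 for degrees 0…11.
[y^11] = 1·0 − 1·(-1) + 1·(-2) = -1.

-1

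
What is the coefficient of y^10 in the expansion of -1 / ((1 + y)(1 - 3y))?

-44287

Partial fractions give a closed form: a_n = (-1/4)·(-1)^n + (-3/4)·3^n.
At n = 10: a_10 = -44287.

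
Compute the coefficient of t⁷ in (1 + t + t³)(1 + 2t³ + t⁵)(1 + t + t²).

(1 + t + t³) has coefficients 1,1,0,1 for degrees 0…3.
(1 + 2t³ + t⁵) has coefficients 1,0,0,2,0,1,0,0 for degrees 0…7.
Finally multiplying by (1 + t + t²), the product of all factors after the first has coefficients 1,1,1,2,2,3,1,1 for degrees 0…7.
[t⁷] = 1·1 + 1·1 + 1·2 = 4.

4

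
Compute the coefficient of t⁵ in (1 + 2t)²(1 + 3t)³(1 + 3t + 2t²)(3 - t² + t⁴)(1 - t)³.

(1 + 2t)² has coefficients 1,4,4 for degrees 0…2.
(1 + 3t)³ has coefficients 1,9,27,27,0,0 for degrees 0…5.
Multiplying by (1 + 3t + 2t²) gives running coefficients 1,12,56,126,135,54 for degrees 0…5.
Multiplying by (3 - t² + t⁴) gives running coefficients 3,36,167,366,350,48 for degrees 0…5.
Finally multiplying by (1 - t)³, the product of all factors after the first has coefficients 3,27,68,-30,-283,-71 for degrees 0…5.
[t⁵] = 1·(-71) + 4·(-283) + 4·(-30) = -1323.

-1323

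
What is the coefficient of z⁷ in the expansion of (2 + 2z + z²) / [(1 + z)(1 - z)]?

The denominator gives the recurrence a_n = a_(n−2) for n ≥ 3; the numerator fixes a_0 = 2, a_1 = 2, a_2 = 3.
Iterating: 2, 2, 3, 2, 3, 2, 3, 2, so a_7 = 2.

2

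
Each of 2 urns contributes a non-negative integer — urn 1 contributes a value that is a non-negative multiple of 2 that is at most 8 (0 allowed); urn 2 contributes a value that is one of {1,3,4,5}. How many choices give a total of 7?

The generating function for the choices is (1 + z² + z⁴ + z⁶ + z⁸)·(z + z³ + z⁴ + z⁵); the count is [z⁷].
(1 + z² + z⁴ + z⁶ + z⁸) has coefficients 1,0,1,0,1,0,1,0 for degrees 0…7.
(z + z³ + z⁴ + z⁵) has coefficients 0,1,0,1,1,1,0,0 for degrees 0…7.
[z⁷] = 1·0 + 1·1 + 1·1 + 1·1 = 3.

3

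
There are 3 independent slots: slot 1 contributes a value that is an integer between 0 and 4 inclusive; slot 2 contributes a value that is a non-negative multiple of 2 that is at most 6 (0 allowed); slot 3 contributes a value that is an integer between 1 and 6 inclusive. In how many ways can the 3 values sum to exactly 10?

The generating function for the choices is (1 + z + z^2 + z^3 + z^4)·(1 + z^2 + z^4 + z^6)·(z + z^2 + z^3 + z^4 + z^5 + z^6); the count is [z^10].
(1 + z + z^2 + z^3 + z^4) has coefficients 1,1,1,1,1 for degrees 0…4.
(1 + z^2 + z^4 + z^6) has coefficients 1,0,1,0,1,0,1,0,0,0,0 for degrees 0…10.
Finally multiplying by (z + z^2 + z^3 + z^4 + z^5 + z^6), the product of all factors after the first has coefficients 0,1,1,2,2,3,3,3,3,2,2 for degrees 0…10.
[z^10] = 1·2 + 1·2 + 1·3 + 1·3 + 1·3 = 13.

13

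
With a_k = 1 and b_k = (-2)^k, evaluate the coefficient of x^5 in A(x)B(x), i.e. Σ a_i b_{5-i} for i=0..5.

The convolution is the x^5 coefficient of A(x)B(x).
Σ = 1·(-32) + 1·16 + 1·(-8) + 1·4 + 1·(-2) + 1·1 = -21.

-21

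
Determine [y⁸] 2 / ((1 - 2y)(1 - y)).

1022

Partial fractions give a closed form: a_n = (4)·2^n + (-2)·1^n.
At n = 8: a_8 = 1022.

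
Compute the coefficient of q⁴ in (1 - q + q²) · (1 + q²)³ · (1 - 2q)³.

80

(1 - q + q²) has coefficients 1,-1,1 for degrees 0…2.
(1 + q²)³ has coefficients 1,0,3,0,3 for degrees 0…4.
Finally multiplying by (1 - 2q)³, the product of all factors after the first has coefficients 1,-6,15,-26,39 for degrees 0…4.
[q⁴] = 1·39 − 1·(-26) + 1·15 = 80.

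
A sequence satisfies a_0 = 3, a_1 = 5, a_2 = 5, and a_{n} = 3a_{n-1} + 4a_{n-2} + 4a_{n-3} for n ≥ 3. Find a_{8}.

55333

The ordinary generating function has denominator 1 - 3z - 4z^2 - 4z^3.
Iterating the recurrence: a_0,…,a_{8} = 3, 5, 5, 47, 181, 751, 3165, 13223, 55333.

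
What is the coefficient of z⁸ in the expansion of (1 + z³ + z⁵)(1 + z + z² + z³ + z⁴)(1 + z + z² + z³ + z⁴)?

9

(1 + z³ + z⁵) has coefficients 1,0,0,1,0,1 for degrees 0…5.
(1 + z + z² + z³ + z⁴) has coefficients 1,1,1,1,1,0,0,0,0 for degrees 0…8.
Finally multiplying by (1 + z + z² + z³ + z⁴), the product of all factors after the first has coefficients 1,2,3,4,5,4,3,2,1 for degrees 0…8.
[z⁸] = 1·1 + 1·4 + 1·4 = 9.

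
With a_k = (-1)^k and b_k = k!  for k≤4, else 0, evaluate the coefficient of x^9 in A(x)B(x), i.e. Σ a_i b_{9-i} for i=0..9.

This is [x^9] in the product of the two ordinary generating functions.
Σ = 1·0 − 1·0 + 1·0 − 1·0 + 1·0 − 1·24 + 1·6 − 1·2 + 1·1 − 1·1 = -20.

-20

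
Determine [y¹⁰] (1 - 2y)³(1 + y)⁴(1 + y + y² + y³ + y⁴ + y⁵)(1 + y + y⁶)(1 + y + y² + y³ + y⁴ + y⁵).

-80

(1 - 2y)³ has coefficients 1,-6,12,-8 for degrees 0…3.
(1 + y)⁴ has coefficients 1,4,6,4,1,0,0,0,0,0,0 for degrees 0…10.
Multiplying by (1 + y + y² + y³ + y⁴ + y⁵) gives running coefficients 1,5,11,15,16,16,15,11,5,1,0 for degrees 0…10.
Multiplying by (1 + y + y⁶) gives running coefficients 1,6,16,26,31,32,32,31,27,21,17 for degrees 0…10.
Finally multiplying by (1 + y + y² + y³ + y⁴ + y⁵), the product of all factors after the first has coefficients 1,7,23,49,80,112,143,168,179,174,160 for degrees 0…10.
[y¹⁰] = 1·160 − 6·174 + 12·179 − 8·168 = -80.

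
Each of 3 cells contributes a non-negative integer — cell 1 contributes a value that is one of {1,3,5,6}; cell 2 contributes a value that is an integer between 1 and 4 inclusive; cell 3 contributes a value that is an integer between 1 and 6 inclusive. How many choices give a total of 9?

12

The generating function for the choices is (q + q^3 + q^5 + q^6)·(q + q^2 + q^3 + q^4)·(q + q^2 + q^3 + q^4 + q^5 + q^6); the count is [q^9].
(q + q^3 + q^5 + q^6) has coefficients 0,1,0,1,0,1,1 for degrees 0…6.
(q + q^2 + q^3 + q^4) has coefficients 0,1,1,1,1,0,0,0,0,0 for degrees 0…9.
Finally multiplying by (q + q^2 + q^3 + q^4 + q^5 + q^6), the product of all factors after the first has coefficients 0,0,1,2,3,4,4,4,3,2 for degrees 0…9.
[q^9] = 1·3 + 1·4 + 1·3 + 1·2 = 12.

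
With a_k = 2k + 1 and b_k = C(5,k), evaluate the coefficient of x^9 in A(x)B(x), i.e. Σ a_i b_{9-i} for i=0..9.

Write out a_i and b_{9-i} for i = 0,…,9 and sum the products.
Σ = 1·0 + 3·0 + 5·0 + 7·0 + 9·1 + 11·5 + 13·10 + 15·10 + 17·5 + 19·1 = 448.

448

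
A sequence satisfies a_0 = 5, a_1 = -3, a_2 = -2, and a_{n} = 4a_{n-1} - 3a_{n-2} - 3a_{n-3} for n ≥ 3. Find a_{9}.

The ordinary generating function has denominator 1 - 4q + 3q^2 + 3q^3.
Iterating the recurrence: a_0,…,a_{9} = 5, -3, -2, -14, -41, -116, -299, -725, -1655, -3548.

-3548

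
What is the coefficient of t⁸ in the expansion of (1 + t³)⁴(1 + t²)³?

18

(1 + t³)⁴ has coefficients 1,0,0,4,0,0,6,0,0 for degrees 0…8.
(1 + t²)³ has coefficients 1,0,3,0,3,0,1,0,0 for degrees 0…8.
[t⁸] = 1·0 + 4·0 + 6·3 = 18.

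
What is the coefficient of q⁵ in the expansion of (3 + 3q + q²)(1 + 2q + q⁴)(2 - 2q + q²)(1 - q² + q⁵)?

9

(3 + 3q + q²) has coefficients 3,3,1 for degrees 0…2.
(1 + 2q + q⁴) has coefficients 1,2,0,0,1,0 for degrees 0…5.
Multiplying by (2 - 2q + q²) gives running coefficients 2,2,-3,2,2,-2 for degrees 0…5.
Finally multiplying by (1 - q² + q⁵), the product of all factors after the first has coefficients 2,2,-5,0,5,-2 for degrees 0…5.
[q⁵] = 3·(-2) + 3·5 + 1·0 = 9.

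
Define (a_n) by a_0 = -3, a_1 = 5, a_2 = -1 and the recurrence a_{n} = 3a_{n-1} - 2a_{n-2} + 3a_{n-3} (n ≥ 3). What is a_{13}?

The ordinary generating function has denominator 1 - 3x + 2x^2 - 3x^3.
Iterating the recurrence: a_0,…,a_{13} = -3, 5, -1, -22, -49, -106, -286, -793, -2125, -5647, -15070, -40291, -107674, -287650.

-287650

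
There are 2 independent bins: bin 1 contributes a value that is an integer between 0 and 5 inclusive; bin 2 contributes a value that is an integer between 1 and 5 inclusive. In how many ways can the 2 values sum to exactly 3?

The generating function for the choices is (1 + x + x^2 + x^3 + x^4 + x^5)·(x + x^2 + x^3 + x^4 + x^5); the count is [x^3].
(1 + x + x^2 + x^3 + x^4 + x^5) has coefficients 1,1,1,1 for degrees 0…3.
(x + x^2 + x^3 + x^4 + x^5) has coefficients 0,1,1,1 for degrees 0…3.
[x^3] = 1·1 + 1·1 + 1·1 + 1·0 = 3.

3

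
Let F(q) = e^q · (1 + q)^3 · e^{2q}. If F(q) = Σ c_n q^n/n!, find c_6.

15633

The EGF product rule gives c_6 = Σ_{k_1+k_2+k_3=6} C(6; k_1,k_2,k_3) · ∏ g_i(k_i), where e^q gives (1)^k; (1+q)^3 gives the falling factorial (3)_k; e^{2q} gives (2)^k.
g_1(k) for k = 0…6: 1, 1, 1, 1, 1, 1, 1.
g_2(k) for k = 0…6: 1, 3, 6, 6, 0, 0, 0.
g_3(k) for k = 0…6: 1, 2, 4, 8, 16, 32, 64.
First combine the last two factors: h(k) = Σ_j C(k,j)·g_2(j)·g_3(k−j) for k = 0…6: 1, 5, 22, 86, 304, 992, 3040.
c_6 = Σ_k C(6,k)·g_1(k)·h(6−k) = 1·1·3040 + 6·1·992 + 15·1·304 + 20·1·86 + 15·1·22 + 6·1·5 + 1·1·1 = 3040 + 5952 + 4560 + 1720 + 330 + 30 + 1 = 15633.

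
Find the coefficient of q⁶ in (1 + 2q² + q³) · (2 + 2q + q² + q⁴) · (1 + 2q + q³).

(1 + 2q² + q³) has coefficients 1,0,2,1 for degrees 0…3.
(2 + 2q + q² + q⁴) has coefficients 2,2,1,0,1,0,0 for degrees 0…6.
Finally multiplying by (1 + 2q + q³), the product of all factors after the first has coefficients 2,6,5,4,3,3,0 for degrees 0…6.
[q⁶] = 1·0 + 2·3 + 1·4 = 10.

10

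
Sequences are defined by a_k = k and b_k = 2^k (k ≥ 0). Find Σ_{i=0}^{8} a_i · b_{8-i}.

Write out a_i and b_{8-i} for i = 0,…,8 and sum the products.
Σ = 0·256 + 1·128 + 2·64 + 3·32 + 4·16 + 5·8 + 6·4 + 7·2 + 8·1 = 502.

502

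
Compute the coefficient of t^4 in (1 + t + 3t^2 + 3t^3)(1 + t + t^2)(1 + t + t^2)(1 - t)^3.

-3

(1 + t + 3t^2 + 3t^3) has coefficients 1,1,3,3 for degrees 0…3.
(1 + t + t^2) has coefficients 1,1,1,0,0 for degrees 0…4.
Multiplying by (1 + t + t^2) gives running coefficients 1,2,3,2,1 for degrees 0…4.
Finally multiplying by (1 - t)^3, the product of all factors after the first has coefficients 1,-1,0,-2,2 for degrees 0…4.
[t^4] = 1·2 + 1·(-2) + 3·0 + 3·(-1) = -3.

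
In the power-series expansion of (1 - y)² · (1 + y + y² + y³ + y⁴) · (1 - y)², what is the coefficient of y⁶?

3

(1 - y)² has coefficients 1,-2,1 for degrees 0…2.
(1 + y + y² + y³ + y⁴) has coefficients 1,1,1,1,1,0,0 for degrees 0…6.
Finally multiplying by (1 - y)², the product of all factors after the first has coefficients 1,-1,0,0,0,-1,1 for degrees 0…6.
[y⁶] = 1·1 − 2·(-1) + 1·0 = 3.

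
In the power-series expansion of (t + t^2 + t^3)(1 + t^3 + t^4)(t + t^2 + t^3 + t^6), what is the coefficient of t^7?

(t + t^2 + t^3) has coefficients 0,1,1,1 for degrees 0…3.
(1 + t^3 + t^4) has coefficients 1,0,0,1,1,0,0,0 for degrees 0…7.
Finally multiplying by (t + t^2 + t^3 + t^6), the product of all factors after the first has coefficients 0,1,1,1,1,2,3,1 for degrees 0…7.
[t^7] = 1·3 + 1·2 + 1·1 = 6.

6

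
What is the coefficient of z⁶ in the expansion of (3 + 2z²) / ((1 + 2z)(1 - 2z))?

The denominator gives the recurrence a_n = 4a_(n−2) for n ≥ 3; the numerator fixes a_0 = 3, a_1 = 0, a_2 = 14.
Iterating: 3, 0, 14, 0, 56, 0, 224, so a_6 = 224.

224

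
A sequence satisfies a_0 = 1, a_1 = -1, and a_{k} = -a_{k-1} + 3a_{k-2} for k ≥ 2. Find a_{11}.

-6160

The ordinary generating function has denominator 1 + y - 3y^2.
Iterating the recurrence: a_0,…,a_{11} = 1, -1, 4, -7, 19, -40, 97, -217, 508, -1159, 2683, -6160.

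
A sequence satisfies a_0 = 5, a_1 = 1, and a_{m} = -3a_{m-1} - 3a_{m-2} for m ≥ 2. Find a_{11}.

The ordinary generating function has denominator 1 + 3y + 3y^2.
Iterating the recurrence: a_0,…,a_{11} = 5, 1, -18, 51, -99, 144, -135, -27, 486, -1377, 2673, -3888.

-3888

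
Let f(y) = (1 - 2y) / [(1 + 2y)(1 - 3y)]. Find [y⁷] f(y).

Partial fractions give a closed form: a_n = (4/5)·(-2)^n + (1/5)·3^n.
At n = 7: a_7 = 335.

335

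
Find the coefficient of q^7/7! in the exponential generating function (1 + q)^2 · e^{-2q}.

-576

The EGF product rule gives c_7 = Σ_{k_1+k_2=7} C(7; k_1,k_2) · ∏ g_i(k_i), where (1+q)^2 gives the falling factorial (2)_k; e^{-2q} gives (-2)^k.
g_1(k) for k = 0…7: 1, 2, 2, 0, 0, 0, 0, 0.
g_2(k) for k = 0…7: 1, -2, 4, -8, 16, -32, 64, -128.
c_7 = Σ_k C(7,k)·g_1(k)·g_2(7−k) = 1·1·(-128) + 7·2·64 + 21·2·(-32) = −128 + 896 − 1344 = -576.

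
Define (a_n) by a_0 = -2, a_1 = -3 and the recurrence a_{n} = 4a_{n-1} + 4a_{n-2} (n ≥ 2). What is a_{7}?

-50368

The ordinary generating function has denominator 1 - 4y - 4y^2.
Iterating the recurrence: a_0,…,a_{7} = -2, -3, -20, -92, -448, -2160, -10432, -50368.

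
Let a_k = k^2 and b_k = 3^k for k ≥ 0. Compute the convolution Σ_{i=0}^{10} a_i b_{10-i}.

The convolution is the t^10 coefficient of A(t)B(t).
Σ = 0·59049 + 1·19683 + 4·6561 + 9·2187 + 16·729 + 25·243 + 36·81 + 49·27 + 64·9 + 81·3 + 100·1 = 88507.

88507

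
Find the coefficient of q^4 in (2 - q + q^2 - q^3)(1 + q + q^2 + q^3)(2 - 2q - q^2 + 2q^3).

(2 - q + q^2 - q^3) has coefficients 2,-1,1,-1 for degrees 0…3.
(1 + q + q^2 + q^3) has coefficients 1,1,1,1,0 for degrees 0…4.
Finally multiplying by (2 - 2q - q^2 + 2q^3), the product of all factors after the first has coefficients 2,0,-1,1,-1 for degrees 0…4.
[q^4] = 2·(-1) − 1·1 + 1·(-1) − 1·0 = -4.

-4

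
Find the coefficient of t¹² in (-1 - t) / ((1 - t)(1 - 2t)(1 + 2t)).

Partial fractions give a closed form: a_n = (2/3)·1^n + (-3/2)·2^n + (-1/6)·(-2)^n.
At n = 12: a_12 = -6826.

-6826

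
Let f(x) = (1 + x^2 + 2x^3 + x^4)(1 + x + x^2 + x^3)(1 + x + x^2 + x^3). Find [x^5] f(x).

14

(1 + x^2 + 2x^3 + x^4) has coefficients 1,0,1,2,1 for degrees 0…4.
(1 + x + x^2 + x^3) has coefficients 1,1,1,1,0,0 for degrees 0…5.
Finally multiplying by (1 + x + x^2 + x^3), the product of all factors after the first has coefficients 1,2,3,4,3,2 for degrees 0…5.
[x^5] = 1·2 + 1·4 + 2·3 + 1·2 = 14.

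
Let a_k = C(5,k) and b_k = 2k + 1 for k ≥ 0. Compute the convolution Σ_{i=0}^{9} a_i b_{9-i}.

This is [x^9] in the product of the two ordinary generating functions.
Σ = 1·19 + 5·17 + 10·15 + 10·13 + 5·11 + 1·9 + 0·7 + 0·5 + 0·3 + 0·1 = 448.

448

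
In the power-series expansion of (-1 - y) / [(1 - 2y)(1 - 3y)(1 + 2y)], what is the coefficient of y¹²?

Partial fractions give a closed form: a_n = (3/2)·2^n + (-12/5)·3^n + (-1/10)·(-2)^n.
At n = 12: a_12 = -1269724.

-1269724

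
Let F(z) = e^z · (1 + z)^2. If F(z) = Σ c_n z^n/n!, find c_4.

The EGF product rule gives c_4 = Σ_{k_1+k_2=4} C(4; k_1,k_2) · ∏ g_i(k_i), where e^z gives (1)^k; (1+z)^2 gives the falling factorial (2)_k.
g_1(k) for k = 0…4: 1, 1, 1, 1, 1.
g_2(k) for k = 0…4: 1, 2, 2, 0, 0.
c_4 = Σ_k C(4,k)·g_1(k)·g_2(4−k) = 6·1·2 + 4·1·2 + 1·1·1 = 12 + 8 + 1 = 21.

21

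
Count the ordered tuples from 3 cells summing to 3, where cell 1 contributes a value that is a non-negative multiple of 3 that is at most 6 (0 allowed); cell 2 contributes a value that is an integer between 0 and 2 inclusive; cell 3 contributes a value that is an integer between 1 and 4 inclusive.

The generating function for the choices is (1 + q³ + q⁶)·(1 + q + q²)·(q + q² + q³ + q⁴); the count is [q³].
(1 + q³ + q⁶) has coefficients 1,0,0,1 for degrees 0…3.
(1 + q + q²) has coefficients 1,1,1,0 for degrees 0…3.
Finally multiplying by (q + q² + q³ + q⁴), the product of all factors after the first has coefficients 0,1,2,3 for degrees 0…3.
[q³] = 1·3 + 1·0 = 3.

3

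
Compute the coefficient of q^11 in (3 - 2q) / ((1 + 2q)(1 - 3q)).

244729

Partial fractions give a closed form: a_n = (8/5)·(-2)^n + (7/5)·3^n.
At n = 11: a_11 = 244729.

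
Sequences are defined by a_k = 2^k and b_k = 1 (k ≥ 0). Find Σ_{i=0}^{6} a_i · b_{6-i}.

This is [x^6] in the product of the two ordinary generating functions.
Σ = 1·1 + 2·1 + 4·1 + 8·1 + 16·1 + 32·1 + 64·1 = 127.

127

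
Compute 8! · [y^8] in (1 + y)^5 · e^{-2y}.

The EGF product rule gives c_8 = Σ_{k_1+k_2=8} C(8; k_1,k_2) · ∏ g_i(k_i), where (1+y)^5 gives the falling factorial (5)_k; e^{-2y} gives (-2)^k.
g_1(k) for k = 0…8: 1, 5, 20, 60, 120, 120, 0, 0, 0.
g_2(k) for k = 0…8: 1, -2, 4, -8, 16, -32, 64, -128, 256.
c_8 = Σ_k C(8,k)·g_1(k)·g_2(8−k) = 1·1·256 + 8·5·(-128) + 28·20·64 + 56·60·(-32) + 70·120·16 + 56·120·(-8) = 256 − 5120 + 35840 − 107520 + 134400 − 53760 = 4096.

4096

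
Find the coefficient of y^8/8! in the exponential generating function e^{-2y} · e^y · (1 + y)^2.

The EGF product rule gives c_8 = Σ_{k_1+k_2+k_3=8} C(8; k_1,k_2,k_3) · ∏ g_i(k_i), where e^{-2y} gives (-2)^k; e^y gives (1)^k; (1+y)^2 gives the falling factorial (2)_k.
g_1(k) for k = 0…8: 1, -2, 4, -8, 16, -32, 64, -128, 256.
g_2(k) for k = 0…8: 1, 1, 1, 1, 1, 1, 1, 1, 1.
g_3(k) for k = 0…8: 1, 2, 2, 0, 0, 0, 0, 0, 0.
First combine the last two factors: h(k) = Σ_j C(k,j)·g_2(j)·g_3(k−j) for k = 0…8: 1, 3, 7, 13, 21, 31, 43, 57, 73.
c_8 = Σ_k C(8,k)·g_1(k)·h(8−k) = 1·1·73 + 8·(-2)·57 + 28·4·43 + 56·(-8)·31 + 70·16·21 + 56·(-32)·13 + 28·64·7 + 8·(-128)·3 + 1·256·1 = 73 − 912 + 4816 − 13888 + 23520 − 23296 + 12544 − 3072 + 256 = 41.

41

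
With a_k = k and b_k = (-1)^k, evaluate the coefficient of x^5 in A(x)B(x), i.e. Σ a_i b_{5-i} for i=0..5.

3

Write out a_i and b_{5-i} for i = 0,…,5 and sum the products.
Σ = 0·(-1) + 1·1 + 2·(-1) + 3·1 + 4·(-1) + 5·1 = 3.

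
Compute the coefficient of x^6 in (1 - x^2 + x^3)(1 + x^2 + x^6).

(1 - x^2 + x^3) has coefficients 1,0,-1,1 for degrees 0…3.
(1 + x^2 + x^6) has coefficients 1,0,1,0,0,0,1 for degrees 0…6.
[x^6] = 1·1 − 1·0 + 1·0 = 1.

1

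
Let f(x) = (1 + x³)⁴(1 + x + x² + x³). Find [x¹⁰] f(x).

4

(1 + x³)⁴ has coefficients 1,0,0,4,0,0,6,0,0,4,0 for degrees 0…10.
(1 + x + x² + x³) has coefficients 1,1,1,1,0,0,0,0,0,0,0 for degrees 0…10.
[x¹⁰] = 1·0 + 4·0 + 6·0 + 4·1 = 4.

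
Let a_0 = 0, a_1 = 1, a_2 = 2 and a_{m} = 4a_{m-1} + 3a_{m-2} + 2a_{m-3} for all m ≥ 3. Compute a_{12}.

12878908

The ordinary generating function has denominator 1 - 4x - 3x^2 - 2x^3.
Iterating the recurrence: a_0,…,a_{12} = 0, 1, 2, 11, 52, 245, 1158, 5471, 25848, 122121, 576970, 2725939, 12878908.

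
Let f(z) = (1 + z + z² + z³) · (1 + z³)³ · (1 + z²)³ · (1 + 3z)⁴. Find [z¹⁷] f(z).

2857

(1 + z + z² + z³) has coefficients 1,1,1,1 for degrees 0…3.
(1 + z³)³ has coefficients 1,0,0,3,0,0,3,0,0,1,0,0,0,0,0,0,0,0 for degrees 0…17.
Multiplying by (1 + z²)³ gives running coefficients 1,0,3,3,3,9,4,9,9,4,9,3,3,3,0,1,0,0 for degrees 0…17.
Finally multiplying by (1 + 3z)⁴, the product of all factors after the first has coefficients 1,12,57,147,282,531,841,1110,1548,1759,1839,2028,1686,1497,1251,730,579,297 for degrees 0…17.
[z¹⁷] = 1·297 + 1·579 + 1·730 + 1·1251 = 2857.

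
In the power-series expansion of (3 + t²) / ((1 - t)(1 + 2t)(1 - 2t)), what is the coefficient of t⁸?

Partial fractions give a closed form: a_n = (-4/3)·1^n + (13/12)·(-2)^n + (13/4)·2^n.
At n = 8: a_8 = 1108.

1108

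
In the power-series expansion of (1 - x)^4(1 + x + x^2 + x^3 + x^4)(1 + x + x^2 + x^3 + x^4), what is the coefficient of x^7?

(1 - x)^4 has coefficients 1,-4,6,-4,1 for degrees 0…4.
(1 + x + x^2 + x^3 + x^4) has coefficients 1,1,1,1,1,0,0,0 for degrees 0…7.
Finally multiplying by (1 + x + x^2 + x^3 + x^4), the product of all factors after the first has coefficients 1,2,3,4,5,4,3,2 for degrees 0…7.
[x^7] = 1·2 − 4·3 + 6·4 − 4·5 + 1·4 = -2.

-2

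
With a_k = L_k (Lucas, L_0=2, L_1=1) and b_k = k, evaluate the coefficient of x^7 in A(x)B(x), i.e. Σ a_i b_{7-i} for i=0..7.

112

Write out a_i and b_{7-i} for i = 0,…,7 and sum the products.
Σ = 2·7 + 1·6 + 3·5 + 4·4 + 7·3 + 11·2 + 18·1 + 29·0 = 112.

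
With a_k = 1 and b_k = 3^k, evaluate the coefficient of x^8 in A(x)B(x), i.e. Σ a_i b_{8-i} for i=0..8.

9841

This is [x^8] in the product of the two ordinary generating functions.
Σ = 1·6561 + 1·2187 + 1·729 + 1·243 + 1·81 + 1·27 + 1·9 + 1·3 + 1·1 = 9841.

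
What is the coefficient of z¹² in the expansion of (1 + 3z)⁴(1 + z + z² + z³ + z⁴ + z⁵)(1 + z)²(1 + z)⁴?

6168

(1 + 3z)⁴ has coefficients 1,12,54,108,81 for degrees 0…4.
(1 + z + z² + z³ + z⁴ + z⁵) has coefficients 1,1,1,1,1,1,0,0,0,0,0,0,0 for degrees 0…12.
Multiplying by (1 + z)² gives running coefficients 1,3,4,4,4,4,3,1,0,0,0,0,0 for degrees 0…12.
Finally multiplying by (1 + z)⁴, the product of all factors after the first has coefficients 1,7,22,42,57,63,63,57,42,22,7,1,0 for degrees 0…12.
[z¹²] = 1·0 + 12·1 + 54·7 + 108·22 + 81·42 = 6168.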